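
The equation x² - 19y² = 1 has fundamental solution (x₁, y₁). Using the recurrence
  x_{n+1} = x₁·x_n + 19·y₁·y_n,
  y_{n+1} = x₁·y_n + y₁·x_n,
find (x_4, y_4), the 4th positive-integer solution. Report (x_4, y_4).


Step 1: Find the fundamental solution (x₁, y₁) of x² - 19y² = 1.
  Expand √19 as a continued fraction. a₀ = ⌊√19⌋ = 4; iterate m_{k+1} = d_k·a_k − m_k, d_{k+1} = (19 − m_{k+1}²)/d_k, a_{k+1} = ⌊(a₀ + m_{k+1})/d_{k+1}⌋ (starting m₀ = 0, d₀ = 1), with convergents p_k = a_k·p_{k-1} + p_{k-2}, q_k = a_k·q_{k-1} + q_{k-2} (p₋₁ = 1, q₋₁ = 0):
  k = 0: a₀ = 4; p₀/q₀ = 4/1; p₀² − 19·q₀² = 16 − 19 = -3.
  k = 1: m = 4, d = 3, a = ⌊(4 + 4)/3⌋ = 2; p/q = (2·4 + 1)/(2·1 + 0) = 9/2; p² − 19·q² = 81 − 76 = 5.
  k = 2: m = 2, d = 5, a = ⌊(4 + 2)/5⌋ = 1; p/q = (1·9 + 4)/(1·2 + 1) = 13/3; p² − 19·q² = 169 − 171 = -2.
  k = 3: m = 3, d = 2, a = ⌊(4 + 3)/2⌋ = 3; p/q = (3·13 + 9)/(3·3 + 2) = 48/11; p² − 19·q² = 2304 − 2299 = 5.
  k = 4: m = 3, d = 5, a = ⌊(4 + 3)/5⌋ = 1; p/q = (1·48 + 13)/(1·11 + 3) = 61/14; p² − 19·q² = 3721 − 3724 = -3.
  k = 5: m = 2, d = 3, a = ⌊(4 + 2)/3⌋ = 2; p/q = (2·61 + 48)/(2·14 + 11) = 170/39; p² − 19·q² = 28900 − 28899 = 1.
  The first convergent with p² − 19·q² = 1 gives the fundamental solution (x₁, y₁) = (170, 39).
Step 2: Apply the recurrence (x_{n+1}, y_{n+1}) = (x₁x_n + 19y₁y_n, x₁y_n + y₁x_n) repeatedly.
  From (x_1, y_1) = (170, 39): x_2 = 170·170 + 19·39·39 = 57799; y_2 = 170·39 + 39·170 = 13260.
  From (x_2, y_2) = (57799, 13260): x_3 = 170·57799 + 19·39·13260 = 19651490; y_3 = 170·13260 + 39·57799 = 4508361.
  From (x_3, y_3) = (19651490, 4508361): x_4 = 170·19651490 + 19·39·4508361 = 6681448801; y_4 = 170·4508361 + 39·19651490 = 1532829480.
Step 3: Verify x_4² - 19·y_4² = 44641758080384337601 - 44641758080384337600 = 1 (should be 1). ✓

(x_1, y_1) = (170, 39); (x_4, y_4) = (6681448801, 1532829480).


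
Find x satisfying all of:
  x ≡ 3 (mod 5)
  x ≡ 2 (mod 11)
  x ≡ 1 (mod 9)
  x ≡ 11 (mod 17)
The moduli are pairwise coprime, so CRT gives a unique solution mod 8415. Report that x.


Product of moduli M = 5 · 11 · 9 · 17 = 8415.
Merge one congruence at a time:
  Start: x ≡ 3 (mod 5).
  Combine with x ≡ 2 (mod 11); new modulus lcm = 55.
    Write x = 3 + 5·t and substitute into x ≡ 2 (mod 11): 5·t ≡ 2 − 3 = -1 (mod 11).
    Reduce coefficients mod 11: 5·t ≡ 10 (mod 11).
    The inverse of 5 mod 11 is 9 (since 5·9 = 45 = 4·11 + 1), so t ≡ 9·10 = 90 ≡ 2 (mod 11).
    Then x = 3 + 5·2 = 13, valid modulo lcm(5, 11) = 55: x ≡ 13 (mod 55).
  Combine with x ≡ 1 (mod 9); new modulus lcm = 495.
    Write x = 13 + 55·t and substitute into x ≡ 1 (mod 9): 55·t ≡ 1 − 13 = -12 (mod 9).
    Reduce coefficients mod 9: 1·t ≡ 6 (mod 9).
    So t ≡ 6 (mod 9).
    Then x = 13 + 55·6 = 343, valid modulo lcm(55, 9) = 495: x ≡ 343 (mod 495).
  Combine with x ≡ 11 (mod 17); new modulus lcm = 8415.
    Write x = 343 + 495·t and substitute into x ≡ 11 (mod 17): 495·t ≡ 11 − 343 = -332 (mod 17).
    Reduce coefficients mod 17: 2·t ≡ 8 (mod 17).
    The inverse of 2 mod 17 is 9 (since 2·9 = 18 = 1·17 + 1), so t ≡ 9·8 = 72 ≡ 4 (mod 17).
    Then x = 343 + 495·4 = 2323, valid modulo lcm(495, 17) = 8415: x ≡ 2323 (mod 8415).
Verify against each original: 2323 mod 5 = 3, 2323 mod 11 = 2, 2323 mod 9 = 1, 2323 mod 17 = 11.

x ≡ 2323 (mod 8415).


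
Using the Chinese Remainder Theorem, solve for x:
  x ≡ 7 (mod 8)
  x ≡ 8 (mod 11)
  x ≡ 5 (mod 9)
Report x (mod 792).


Moduli 8, 11, 9 are pairwise coprime; by CRT there is a unique solution modulo M = 8 · 11 · 9 = 792.
Solve pairwise, accumulating the modulus:
  Start with x ≡ 7 (mod 8).
  Combine with x ≡ 8 (mod 11): since gcd(8, 11) = 1, we get a unique residue mod 88.
    Write x = 7 + 8·t and substitute into x ≡ 8 (mod 11): 8·t ≡ 8 − 7 = 1 (mod 11).
    The inverse of 8 mod 11 is 7 (since 8·7 = 56 = 5·11 + 1), so t ≡ 7·1 = 7 ≡ 7 (mod 11).
    Then x = 7 + 8·7 = 63, valid modulo lcm(8, 11) = 88: x ≡ 63 (mod 88).
  Combine with x ≡ 5 (mod 9): since gcd(88, 9) = 1, we get a unique residue mod 792.
    Write x = 63 + 88·t and substitute into x ≡ 5 (mod 9): 88·t ≡ 5 − 63 = -58 (mod 9).
    Reduce coefficients mod 9: 7·t ≡ 5 (mod 9).
    The inverse of 7 mod 9 is 4 (since 7·4 = 28 = 3·9 + 1), so t ≡ 4·5 = 20 ≡ 2 (mod 9).
    Then x = 63 + 88·2 = 239, valid modulo lcm(88, 9) = 792: x ≡ 239 (mod 792).
Verify: 239 mod 8 = 7 ✓, 239 mod 11 = 8 ✓, 239 mod 9 = 5 ✓.

x ≡ 239 (mod 792).


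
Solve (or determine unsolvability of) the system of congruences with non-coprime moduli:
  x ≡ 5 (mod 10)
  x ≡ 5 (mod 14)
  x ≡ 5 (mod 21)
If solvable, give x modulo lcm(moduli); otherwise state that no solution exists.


Moduli 10, 14, 21 are not pairwise coprime, so CRT works modulo lcm(m_i) when all pairwise compatibility conditions hold.
Pairwise compatibility: gcd(m_i, m_j) must divide a_i - a_j for every pair.
Merge one congruence at a time:
  Start: x ≡ 5 (mod 10).
  Combine with x ≡ 5 (mod 14): gcd(10, 14) = 2; 5 - 5 = 0, which IS divisible by 2, so compatible.
    Write x = 5 + 10·t and substitute into x ≡ 5 (mod 14): 10·t ≡ 5 − 5 = 0 (mod 14).
    Divide the congruence (and modulus) by g = 2: 5·t ≡ 0 (mod 7).
    The inverse of 5 mod 7 is 3 (since 5·3 = 15 = 2·7 + 1), so t ≡ 3·0 = 0 ≡ 0 (mod 7).
    Then x = 5 + 10·0 = 5, valid modulo lcm(10, 14) = 70: x ≡ 5 (mod 70).
  Combine with x ≡ 5 (mod 21): gcd(70, 21) = 7; 5 - 5 = 0, which IS divisible by 7, so compatible.
    Write x = 5 + 70·t and substitute into x ≡ 5 (mod 21): 70·t ≡ 5 − 5 = 0 (mod 21).
    Divide the congruence (and modulus) by g = 7: 10·t ≡ 0 (mod 3).
    Reduce coefficients mod 3: 1·t ≡ 0 (mod 3).
    So t ≡ 0 (mod 3).
    Then x = 5 + 70·0 = 5, valid modulo lcm(70, 21) = 210: x ≡ 5 (mod 210).
Verify: 5 mod 10 = 5, 5 mod 14 = 5, 5 mod 21 = 5.

x ≡ 5 (mod 210).


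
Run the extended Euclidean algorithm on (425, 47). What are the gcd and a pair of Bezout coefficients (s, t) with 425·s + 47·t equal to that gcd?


Euclidean algorithm on (425, 47) — divide until remainder is 0:
  425 = 9 · 47 + 2
  47 = 23 · 2 + 1
  2 = 2 · 1 + 0
gcd(425, 47) = 1.
Track Bezout coefficients alongside the remainders: start with r₀ = 425 = a·1 + b·0 (s = 1, t = 0) and r₁ = 47 = a·0 + b·1 (s = 0, t = 1); each new remainder r_{k+1} = r_{k-1} − q_k·r_k inherits s_{k+1} = s_{k-1} − q_k·s_k, t_{k+1} = t_{k-1} − q_k·t_k, so r_k = a·s_k + b·t_k at every step:
  q = 9: r = 2, s = 1 − 9·0 = 1, t = 0 − 9·1 = -9  (check: 425·1 + 47·(-9) = 2)
  q = 23: r = 1, s = 0 − 23·1 = -23, t = 1 − 23·(-9) = 208  (check: 425·(-23) + 47·208 = 1)
The row with r = 1 (the gcd) gives the Bezout coefficients s = -23, t = 208.
Result: 425 · (-23) + 47 · (208) = 1.

gcd(425, 47) = 1; s = -23, t = 208 (check: 425·(-23) + 47·208 = 1).


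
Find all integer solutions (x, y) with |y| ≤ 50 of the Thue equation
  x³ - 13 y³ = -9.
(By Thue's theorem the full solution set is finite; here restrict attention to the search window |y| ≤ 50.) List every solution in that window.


The equation is x³ - 13y³ = -9. For fixed y, x³ = 13·y³ − 9, so a solution requires the RHS to be a perfect cube.
Strategy: iterate y from -50 to 50, compute RHS = 13·y³ − 9, and check whether it is a (positive or negative) perfect cube.
Check small values of y:
  y = 0: RHS = -9 is not a perfect cube.
  y = 1: RHS = 4 is not a perfect cube.
  y = -1: RHS = -22 is not a perfect cube.
  y = 2: RHS = 95 is not a perfect cube.
  y = -2: RHS = -113 is not a perfect cube.
  y = 3: RHS = 342 is not a perfect cube.
  y = -3: RHS = -360 is not a perfect cube.
Continuing the search up to |y| = 50 finds no solutions either.
No (x, y) in the scanned range satisfies the equation.

No integer solutions with |y| ≤ 50.


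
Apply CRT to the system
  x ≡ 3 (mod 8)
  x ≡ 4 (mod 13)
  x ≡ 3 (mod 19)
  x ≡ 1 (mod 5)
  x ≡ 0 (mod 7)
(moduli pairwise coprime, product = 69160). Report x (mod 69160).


Product of moduli M = 8 · 13 · 19 · 5 · 7 = 69160.
Merge one congruence at a time:
  Start: x ≡ 3 (mod 8).
  Combine with x ≡ 4 (mod 13); new modulus lcm = 104.
    Write x = 3 + 8·t and substitute into x ≡ 4 (mod 13): 8·t ≡ 4 − 3 = 1 (mod 13).
    The inverse of 8 mod 13 is 5 (since 8·5 = 40 = 3·13 + 1), so t ≡ 5·1 = 5 ≡ 5 (mod 13).
    Then x = 3 + 8·5 = 43, valid modulo lcm(8, 13) = 104: x ≡ 43 (mod 104).
  Combine with x ≡ 3 (mod 19); new modulus lcm = 1976.
    Write x = 43 + 104·t and substitute into x ≡ 3 (mod 19): 104·t ≡ 3 − 43 = -40 (mod 19).
    Reduce coefficients mod 19: 9·t ≡ 17 (mod 19).
    The inverse of 9 mod 19 is 17 (since 9·17 = 153 = 8·19 + 1), so t ≡ 17·17 = 289 ≡ 4 (mod 19).
    Then x = 43 + 104·4 = 459, valid modulo lcm(104, 19) = 1976: x ≡ 459 (mod 1976).
  Combine with x ≡ 1 (mod 5); new modulus lcm = 9880.
    Write x = 459 + 1976·t and substitute into x ≡ 1 (mod 5): 1976·t ≡ 1 − 459 = -458 (mod 5).
    Reduce coefficients mod 5: 1·t ≡ 2 (mod 5).
    So t ≡ 2 (mod 5).
    Then x = 459 + 1976·2 = 4411, valid modulo lcm(1976, 5) = 9880: x ≡ 4411 (mod 9880).
  Combine with x ≡ 0 (mod 7); new modulus lcm = 69160.
    Write x = 4411 + 9880·t and substitute into x ≡ 0 (mod 7): 9880·t ≡ 0 − 4411 = -4411 (mod 7).
    Reduce coefficients mod 7: 3·t ≡ 6 (mod 7).
    The inverse of 3 mod 7 is 5 (since 3·5 = 15 = 2·7 + 1), so t ≡ 5·6 = 30 ≡ 2 (mod 7).
    Then x = 4411 + 9880·2 = 24171, valid modulo lcm(9880, 7) = 69160: x ≡ 24171 (mod 69160).
Verify against each original: 24171 mod 8 = 3, 24171 mod 13 = 4, 24171 mod 19 = 3, 24171 mod 5 = 1, 24171 mod 7 = 0.

x ≡ 24171 (mod 69160).


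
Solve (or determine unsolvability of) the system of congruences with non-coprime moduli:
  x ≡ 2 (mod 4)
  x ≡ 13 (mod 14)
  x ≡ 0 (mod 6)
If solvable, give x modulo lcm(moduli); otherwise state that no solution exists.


Moduli 4, 14, 6 are not pairwise coprime, so CRT works modulo lcm(m_i) when all pairwise compatibility conditions hold.
Pairwise compatibility: gcd(m_i, m_j) must divide a_i - a_j for every pair.
Merge one congruence at a time:
  Start: x ≡ 2 (mod 4).
  Combine with x ≡ 13 (mod 14): gcd(4, 14) = 2, and 13 - 2 = 11 is NOT divisible by 2.
    ⇒ system is inconsistent (no integer solution).

No solution (the system is inconsistent).


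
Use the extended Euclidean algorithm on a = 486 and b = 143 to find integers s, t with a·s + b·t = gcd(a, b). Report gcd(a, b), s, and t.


Euclidean algorithm on (486, 143) — divide until remainder is 0:
  486 = 3 · 143 + 57
  143 = 2 · 57 + 29
  57 = 1 · 29 + 28
  29 = 1 · 28 + 1
  28 = 28 · 1 + 0
gcd(486, 143) = 1.
Track Bezout coefficients alongside the remainders: start with r₀ = 486 = a·1 + b·0 (s = 1, t = 0) and r₁ = 143 = a·0 + b·1 (s = 0, t = 1); each new remainder r_{k+1} = r_{k-1} − q_k·r_k inherits s_{k+1} = s_{k-1} − q_k·s_k, t_{k+1} = t_{k-1} − q_k·t_k, so r_k = a·s_k + b·t_k at every step:
  q = 3: r = 57, s = 1 − 3·0 = 1, t = 0 − 3·1 = -3  (check: 486·1 + 143·(-3) = 57)
  q = 2: r = 29, s = 0 − 2·1 = -2, t = 1 − 2·(-3) = 7  (check: 486·(-2) + 143·7 = 29)
  q = 1: r = 28, s = 1 − 1·(-2) = 3, t = -3 − 1·7 = -10  (check: 486·3 + 143·(-10) = 28)
  q = 1: r = 1, s = -2 − 1·3 = -5, t = 7 − 1·(-10) = 17  (check: 486·(-5) + 143·17 = 1)
The row with r = 1 (the gcd) gives the Bezout coefficients s = -5, t = 17.
Result: 486 · (-5) + 143 · (17) = 1.

gcd(486, 143) = 1; s = -5, t = 17 (check: 486·(-5) + 143·17 = 1).


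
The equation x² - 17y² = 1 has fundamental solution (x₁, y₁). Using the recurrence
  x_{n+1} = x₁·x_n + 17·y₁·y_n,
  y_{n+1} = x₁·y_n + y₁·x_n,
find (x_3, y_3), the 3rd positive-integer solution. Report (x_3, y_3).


Step 1: Find the fundamental solution (x₁, y₁) of x² - 17y² = 1.
  Expand √17 as a continued fraction. a₀ = ⌊√17⌋ = 4; iterate m_{k+1} = d_k·a_k − m_k, d_{k+1} = (17 − m_{k+1}²)/d_k, a_{k+1} = ⌊(a₀ + m_{k+1})/d_{k+1}⌋ (starting m₀ = 0, d₀ = 1), with convergents p_k = a_k·p_{k-1} + p_{k-2}, q_k = a_k·q_{k-1} + q_{k-2} (p₋₁ = 1, q₋₁ = 0):
  k = 0: a₀ = 4; p₀/q₀ = 4/1; p₀² − 17·q₀² = 16 − 17 = -1.
  k = 1: m = 4, d = 1, a = ⌊(4 + 4)/1⌋ = 8; p/q = (8·4 + 1)/(8·1 + 0) = 33/8; p² − 17·q² = 1089 − 1088 = 1.
  The first convergent with p² − 17·q² = 1 gives the fundamental solution (x₁, y₁) = (33, 8).
Step 2: Apply the recurrence (x_{n+1}, y_{n+1}) = (x₁x_n + 17y₁y_n, x₁y_n + y₁x_n) repeatedly.
  From (x_1, y_1) = (33, 8): x_2 = 33·33 + 17·8·8 = 2177; y_2 = 33·8 + 8·33 = 528.
  From (x_2, y_2) = (2177, 528): x_3 = 33·2177 + 17·8·528 = 143649; y_3 = 33·528 + 8·2177 = 34840.
Step 3: Verify x_3² - 17·y_3² = 20635035201 - 20635035200 = 1 (should be 1). ✓

(x_1, y_1) = (33, 8); (x_3, y_3) = (143649, 34840).


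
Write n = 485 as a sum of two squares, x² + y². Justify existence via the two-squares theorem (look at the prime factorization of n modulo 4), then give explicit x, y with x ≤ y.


Step 1: Factor n = 485 = 5 · 97.
Step 2: Check the mod-4 condition on each prime factor: 5 ≡ 1 (mod 4), exponent 1; 97 ≡ 1 (mod 4), exponent 1.
All primes ≡ 3 (mod 4) appear to even exponent (or don't appear), so by the two-squares theorem n IS expressible as a sum of two squares.
Step 3: Build a representation. Here n = 5 · 97 is a product of primes ≡ 1 (mod 4). Each prime p ≡ 1 (mod 4) is itself a sum of two squares; find a² by testing p − a² for a perfect square:
  5: 5 − 1² = 4 = 2² ⇒ 5 = 1² + 2².
  97: 97 − 1² = 96, 97 − 2² = 93, 97 − 3² = 88, 97 − 4² = 81 = 9² ⇒ 97 = 4² + 9².
  Combine using the Brahmagupta–Fibonacci identity (a² + b²)(c² + d²) = (ac − bd)² + (ad + bc)² = (ac + bd)² + (ad − bc)²:
  5 · 97 = 485: from (1² + 2²)(4² + 9²), take (1·4 − 2·9, 1·9 + 2·4) = (4 − 18, 9 + 8) = (-14, 17); dropping signs (only squares matter) gives (14, 17); check 14² + 17² = 196 + 289 = 485 ✓.
Step 4: Order so x ≤ y and verify: 14² + 17² = 196 + 289 = 485 = n. ✓

n = 485 = 14² + 17² (one valid representation with x ≤ y).


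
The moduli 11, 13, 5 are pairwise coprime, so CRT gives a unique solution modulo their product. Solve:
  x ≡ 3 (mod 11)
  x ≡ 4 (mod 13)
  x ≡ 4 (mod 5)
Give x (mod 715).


Moduli 11, 13, 5 are pairwise coprime; by CRT there is a unique solution modulo M = 11 · 13 · 5 = 715.
Solve pairwise, accumulating the modulus:
  Start with x ≡ 3 (mod 11).
  Combine with x ≡ 4 (mod 13): since gcd(11, 13) = 1, we get a unique residue mod 143.
    Write x = 3 + 11·t and substitute into x ≡ 4 (mod 13): 11·t ≡ 4 − 3 = 1 (mod 13).
    The inverse of 11 mod 13 is 6 (since 11·6 = 66 = 5·13 + 1), so t ≡ 6·1 = 6 ≡ 6 (mod 13).
    Then x = 3 + 11·6 = 69, valid modulo lcm(11, 13) = 143: x ≡ 69 (mod 143).
  Combine with x ≡ 4 (mod 5): since gcd(143, 5) = 1, we get a unique residue mod 715.
    Write x = 69 + 143·t and substitute into x ≡ 4 (mod 5): 143·t ≡ 4 − 69 = -65 (mod 5).
    Reduce coefficients mod 5: 3·t ≡ 0 (mod 5).
    The inverse of 3 mod 5 is 2 (since 3·2 = 6 = 1·5 + 1), so t ≡ 2·0 = 0 ≡ 0 (mod 5).
    Then x = 69 + 143·0 = 69, valid modulo lcm(143, 5) = 715: x ≡ 69 (mod 715).
Verify: 69 mod 11 = 3 ✓, 69 mod 13 = 4 ✓, 69 mod 5 = 4 ✓.

x ≡ 69 (mod 715).


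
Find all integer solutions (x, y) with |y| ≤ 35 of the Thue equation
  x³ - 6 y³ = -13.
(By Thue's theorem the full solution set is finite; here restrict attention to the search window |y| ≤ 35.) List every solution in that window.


The equation is x³ - 6y³ = -13. For fixed y, x³ = 6·y³ − 13, so a solution requires the RHS to be a perfect cube.
Strategy: iterate y from -35 to 35, compute RHS = 6·y³ − 13, and check whether it is a (positive or negative) perfect cube.
Check small values of y:
  y = 0: RHS = -13 is not a perfect cube.
  y = 1: RHS = -7 is not a perfect cube.
  y = -1: RHS = -19 is not a perfect cube.
  y = 2: RHS = 35 is not a perfect cube.
  y = -2: RHS = -61 is not a perfect cube.
  y = 3: RHS = 149 is not a perfect cube.
  y = -3: RHS = -175 is not a perfect cube.
Continuing the search up to |y| = 35 finds no solutions either.
No (x, y) in the scanned range satisfies the equation.

No integer solutions with |y| ≤ 35.


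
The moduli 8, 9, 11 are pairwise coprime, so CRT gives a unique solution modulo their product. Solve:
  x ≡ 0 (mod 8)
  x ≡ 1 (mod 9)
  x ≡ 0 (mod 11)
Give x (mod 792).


Moduli 8, 9, 11 are pairwise coprime; by CRT there is a unique solution modulo M = 8 · 9 · 11 = 792.
Solve pairwise, accumulating the modulus:
  Start with x ≡ 0 (mod 8).
  Combine with x ≡ 1 (mod 9): since gcd(8, 9) = 1, we get a unique residue mod 72.
    Write x = 0 + 8·t and substitute into x ≡ 1 (mod 9): 8·t ≡ 1 − 0 = 1 (mod 9).
    The inverse of 8 mod 9 is 8 (since 8·8 = 64 = 7·9 + 1), so t ≡ 8·1 = 8 ≡ 8 (mod 9).
    Then x = 0 + 8·8 = 64, valid modulo lcm(8, 9) = 72: x ≡ 64 (mod 72).
  Combine with x ≡ 0 (mod 11): since gcd(72, 11) = 1, we get a unique residue mod 792.
    Write x = 64 + 72·t and substitute into x ≡ 0 (mod 11): 72·t ≡ 0 − 64 = -64 (mod 11).
    Reduce coefficients mod 11: 6·t ≡ 2 (mod 11).
    The inverse of 6 mod 11 is 2 (since 6·2 = 12 = 1·11 + 1), so t ≡ 2·2 = 4 ≡ 4 (mod 11).
    Then x = 64 + 72·4 = 352, valid modulo lcm(72, 11) = 792: x ≡ 352 (mod 792).
Verify: 352 mod 8 = 0 ✓, 352 mod 9 = 1 ✓, 352 mod 11 = 0 ✓.

x ≡ 352 (mod 792).


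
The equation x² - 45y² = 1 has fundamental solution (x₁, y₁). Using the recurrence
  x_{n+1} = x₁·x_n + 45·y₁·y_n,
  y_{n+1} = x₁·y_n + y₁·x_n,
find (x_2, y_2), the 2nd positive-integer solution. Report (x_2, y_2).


Step 1: Find the fundamental solution (x₁, y₁) of x² - 45y² = 1.
  Expand √45 as a continued fraction. a₀ = ⌊√45⌋ = 6; iterate m_{k+1} = d_k·a_k − m_k, d_{k+1} = (45 − m_{k+1}²)/d_k, a_{k+1} = ⌊(a₀ + m_{k+1})/d_{k+1}⌋ (starting m₀ = 0, d₀ = 1), with convergents p_k = a_k·p_{k-1} + p_{k-2}, q_k = a_k·q_{k-1} + q_{k-2} (p₋₁ = 1, q₋₁ = 0):
  k = 0: a₀ = 6; p₀/q₀ = 6/1; p₀² − 45·q₀² = 36 − 45 = -9.
  k = 1: m = 6, d = 9, a = ⌊(6 + 6)/9⌋ = 1; p/q = (1·6 + 1)/(1·1 + 0) = 7/1; p² − 45·q² = 49 − 45 = 4.
  k = 2: m = 3, d = 4, a = ⌊(6 + 3)/4⌋ = 2; p/q = (2·7 + 6)/(2·1 + 1) = 20/3; p² − 45·q² = 400 − 405 = -5.
  k = 3: m = 5, d = 5, a = ⌊(6 + 5)/5⌋ = 2; p/q = (2·20 + 7)/(2·3 + 1) = 47/7; p² − 45·q² = 2209 − 2205 = 4.
  k = 4: m = 5, d = 4, a = ⌊(6 + 5)/4⌋ = 2; p/q = (2·47 + 20)/(2·7 + 3) = 114/17; p² − 45·q² = 12996 − 13005 = -9.
  k = 5: m = 3, d = 9, a = ⌊(6 + 3)/9⌋ = 1; p/q = (1·114 + 47)/(1·17 + 7) = 161/24; p² − 45·q² = 25921 − 25920 = 1.
  The first convergent with p² − 45·q² = 1 gives the fundamental solution (x₁, y₁) = (161, 24).
Step 2: Apply the recurrence (x_{n+1}, y_{n+1}) = (x₁x_n + 45y₁y_n, x₁y_n + y₁x_n) repeatedly.
  From (x_1, y_1) = (161, 24): x_2 = 161·161 + 45·24·24 = 51841; y_2 = 161·24 + 24·161 = 7728.
Step 3: Verify x_2² - 45·y_2² = 2687489281 - 2687489280 = 1 (should be 1). ✓

(x_1, y_1) = (161, 24); (x_2, y_2) = (51841, 7728).


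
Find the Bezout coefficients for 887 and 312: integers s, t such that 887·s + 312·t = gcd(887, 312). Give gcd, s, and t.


Euclidean algorithm on (887, 312) — divide until remainder is 0:
  887 = 2 · 312 + 263
  312 = 1 · 263 + 49
  263 = 5 · 49 + 18
  49 = 2 · 18 + 13
  18 = 1 · 13 + 5
  13 = 2 · 5 + 3
  5 = 1 · 3 + 2
  3 = 1 · 2 + 1
  2 = 2 · 1 + 0
gcd(887, 312) = 1.
Track Bezout coefficients alongside the remainders: start with r₀ = 887 = a·1 + b·0 (s = 1, t = 0) and r₁ = 312 = a·0 + b·1 (s = 0, t = 1); each new remainder r_{k+1} = r_{k-1} − q_k·r_k inherits s_{k+1} = s_{k-1} − q_k·s_k, t_{k+1} = t_{k-1} − q_k·t_k, so r_k = a·s_k + b·t_k at every step:
  q = 2: r = 263, s = 1 − 2·0 = 1, t = 0 − 2·1 = -2  (check: 887·1 + 312·(-2) = 263)
  q = 1: r = 49, s = 0 − 1·1 = -1, t = 1 − 1·(-2) = 3  (check: 887·(-1) + 312·3 = 49)
  q = 5: r = 18, s = 1 − 5·(-1) = 6, t = -2 − 5·3 = -17  (check: 887·6 + 312·(-17) = 18)
  q = 2: r = 13, s = -1 − 2·6 = -13, t = 3 − 2·(-17) = 37  (check: 887·(-13) + 312·37 = 13)
  q = 1: r = 5, s = 6 − 1·(-13) = 19, t = -17 − 1·37 = -54  (check: 887·19 + 312·(-54) = 5)
  q = 2: r = 3, s = -13 − 2·19 = -51, t = 37 − 2·(-54) = 145  (check: 887·(-51) + 312·145 = 3)
  q = 1: r = 2, s = 19 − 1·(-51) = 70, t = -54 − 1·145 = -199  (check: 887·70 + 312·(-199) = 2)
  q = 1: r = 1, s = -51 − 1·70 = -121, t = 145 − 1·(-199) = 344  (check: 887·(-121) + 312·344 = 1)
The row with r = 1 (the gcd) gives the Bezout coefficients s = -121, t = 344.
Result: 887 · (-121) + 312 · (344) = 1.

gcd(887, 312) = 1; s = -121, t = 344 (check: 887·(-121) + 312·344 = 1).


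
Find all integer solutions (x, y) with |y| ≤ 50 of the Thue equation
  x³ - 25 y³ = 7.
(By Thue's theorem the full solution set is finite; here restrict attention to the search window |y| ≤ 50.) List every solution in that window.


The equation is x³ - 25y³ = 7. For fixed y, x³ = 25·y³ + 7, so a solution requires the RHS to be a perfect cube.
Strategy: iterate y from -50 to 50, compute RHS = 25·y³ + 7, and check whether it is a (positive or negative) perfect cube.
Check small values of y:
  y = 0: RHS = 7 is not a perfect cube.
  y = 1: RHS = 32 is not a perfect cube.
  y = -1: RHS = -18 is not a perfect cube.
  y = 2: RHS = 207 is not a perfect cube.
  y = -2: RHS = -193 is not a perfect cube.
  y = 3: RHS = 682 is not a perfect cube.
  y = -3: RHS = -668 is not a perfect cube.
Continuing the search up to |y| = 50 finds no solutions either.
No (x, y) in the scanned range satisfies the equation.

No integer solutions with |y| ≤ 50.


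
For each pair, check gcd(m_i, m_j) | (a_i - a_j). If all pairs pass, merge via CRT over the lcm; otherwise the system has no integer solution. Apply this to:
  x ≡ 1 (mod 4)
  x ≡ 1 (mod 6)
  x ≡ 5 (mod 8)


Moduli 4, 6, 8 are not pairwise coprime, so CRT works modulo lcm(m_i) when all pairwise compatibility conditions hold.
Pairwise compatibility: gcd(m_i, m_j) must divide a_i - a_j for every pair.
Merge one congruence at a time:
  Start: x ≡ 1 (mod 4).
  Combine with x ≡ 1 (mod 6): gcd(4, 6) = 2; 1 - 1 = 0, which IS divisible by 2, so compatible.
    Write x = 1 + 4·t and substitute into x ≡ 1 (mod 6): 4·t ≡ 1 − 1 = 0 (mod 6).
    Divide the congruence (and modulus) by g = 2: 2·t ≡ 0 (mod 3).
    The inverse of 2 mod 3 is 2 (since 2·2 = 4 = 1·3 + 1), so t ≡ 2·0 = 0 ≡ 0 (mod 3).
    Then x = 1 + 4·0 = 1, valid modulo lcm(4, 6) = 12: x ≡ 1 (mod 12).
  Combine with x ≡ 5 (mod 8): gcd(12, 8) = 4; 5 - 1 = 4, which IS divisible by 4, so compatible.
    Write x = 1 + 12·t and substitute into x ≡ 5 (mod 8): 12·t ≡ 5 − 1 = 4 (mod 8).
    Divide the congruence (and modulus) by g = 4: 3·t ≡ 1 (mod 2).
    Reduce coefficients mod 2: 1·t ≡ 1 (mod 2).
    So t ≡ 1 (mod 2).
    Then x = 1 + 12·1 = 13, valid modulo lcm(12, 8) = 24: x ≡ 13 (mod 24).
Verify: 13 mod 4 = 1, 13 mod 6 = 1, 13 mod 8 = 5.

x ≡ 13 (mod 24).


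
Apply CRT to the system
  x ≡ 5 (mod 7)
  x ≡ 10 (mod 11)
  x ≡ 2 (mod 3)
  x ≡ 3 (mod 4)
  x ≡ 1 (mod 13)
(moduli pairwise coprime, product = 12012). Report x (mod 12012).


Product of moduli M = 7 · 11 · 3 · 4 · 13 = 12012.
Merge one congruence at a time:
  Start: x ≡ 5 (mod 7).
  Combine with x ≡ 10 (mod 11); new modulus lcm = 77.
    Write x = 5 + 7·t and substitute into x ≡ 10 (mod 11): 7·t ≡ 10 − 5 = 5 (mod 11).
    The inverse of 7 mod 11 is 8 (since 7·8 = 56 = 5·11 + 1), so t ≡ 8·5 = 40 ≡ 7 (mod 11).
    Then x = 5 + 7·7 = 54, valid modulo lcm(7, 11) = 77: x ≡ 54 (mod 77).
  Combine with x ≡ 2 (mod 3); new modulus lcm = 231.
    Write x = 54 + 77·t and substitute into x ≡ 2 (mod 3): 77·t ≡ 2 − 54 = -52 (mod 3).
    Reduce coefficients mod 3: 2·t ≡ 2 (mod 3).
    The inverse of 2 mod 3 is 2 (since 2·2 = 4 = 1·3 + 1), so t ≡ 2·2 = 4 ≡ 1 (mod 3).
    Then x = 54 + 77·1 = 131, valid modulo lcm(77, 3) = 231: x ≡ 131 (mod 231).
  Combine with x ≡ 3 (mod 4); new modulus lcm = 924.
    Write x = 131 + 231·t and substitute into x ≡ 3 (mod 4): 231·t ≡ 3 − 131 = -128 (mod 4).
    Reduce coefficients mod 4: 3·t ≡ 0 (mod 4).
    The inverse of 3 mod 4 is 3 (since 3·3 = 9 = 2·4 + 1), so t ≡ 3·0 = 0 ≡ 0 (mod 4).
    Then x = 131 + 231·0 = 131, valid modulo lcm(231, 4) = 924: x ≡ 131 (mod 924).
  Combine with x ≡ 1 (mod 13); new modulus lcm = 12012.
    Write x = 131 + 924·t and substitute into x ≡ 1 (mod 13): 924·t ≡ 1 − 131 = -130 (mod 13).
    Reduce coefficients mod 13: 1·t ≡ 0 (mod 13).
    So t ≡ 0 (mod 13).
    Then x = 131 + 924·0 = 131, valid modulo lcm(924, 13) = 12012: x ≡ 131 (mod 12012).
Verify against each original: 131 mod 7 = 5, 131 mod 11 = 10, 131 mod 3 = 2, 131 mod 4 = 3, 131 mod 13 = 1.

x ≡ 131 (mod 12012).


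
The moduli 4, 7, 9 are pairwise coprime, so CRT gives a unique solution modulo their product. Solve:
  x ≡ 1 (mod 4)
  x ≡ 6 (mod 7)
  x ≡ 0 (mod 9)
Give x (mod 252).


Moduli 4, 7, 9 are pairwise coprime; by CRT there is a unique solution modulo M = 4 · 7 · 9 = 252.
Solve pairwise, accumulating the modulus:
  Start with x ≡ 1 (mod 4).
  Combine with x ≡ 6 (mod 7): since gcd(4, 7) = 1, we get a unique residue mod 28.
    Write x = 1 + 4·t and substitute into x ≡ 6 (mod 7): 4·t ≡ 6 − 1 = 5 (mod 7).
    The inverse of 4 mod 7 is 2 (since 4·2 = 8 = 1·7 + 1), so t ≡ 2·5 = 10 ≡ 3 (mod 7).
    Then x = 1 + 4·3 = 13, valid modulo lcm(4, 7) = 28: x ≡ 13 (mod 28).
  Combine with x ≡ 0 (mod 9): since gcd(28, 9) = 1, we get a unique residue mod 252.
    Write x = 13 + 28·t and substitute into x ≡ 0 (mod 9): 28·t ≡ 0 − 13 = -13 (mod 9).
    Reduce coefficients mod 9: 1·t ≡ 5 (mod 9).
    So t ≡ 5 (mod 9).
    Then x = 13 + 28·5 = 153, valid modulo lcm(28, 9) = 252: x ≡ 153 (mod 252).
Verify: 153 mod 4 = 1 ✓, 153 mod 7 = 6 ✓, 153 mod 9 = 0 ✓.

x ≡ 153 (mod 252).


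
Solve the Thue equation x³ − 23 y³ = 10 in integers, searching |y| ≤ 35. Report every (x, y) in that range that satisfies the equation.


The equation is x³ - 23y³ = 10. For fixed y, x³ = 23·y³ + 10, so a solution requires the RHS to be a perfect cube.
Strategy: iterate y from -35 to 35, compute RHS = 23·y³ + 10, and check whether it is a (positive or negative) perfect cube.
Check small values of y:
  y = 0: RHS = 10 is not a perfect cube.
  y = 1: RHS = 33 is not a perfect cube.
  y = -1: RHS = -13 is not a perfect cube.
  y = 2: RHS = 194 is not a perfect cube.
  y = -2: RHS = -174 is not a perfect cube.
  y = 3: RHS = 631 is not a perfect cube.
  y = -3: RHS = -611 is not a perfect cube.
Continuing the search up to |y| = 35 finds no solutions either.
No (x, y) in the scanned range satisfies the equation.

No integer solutions with |y| ≤ 35.


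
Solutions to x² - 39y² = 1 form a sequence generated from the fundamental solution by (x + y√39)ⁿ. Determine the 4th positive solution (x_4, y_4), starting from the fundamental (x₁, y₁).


Step 1: Find the fundamental solution (x₁, y₁) of x² - 39y² = 1.
  Expand √39 as a continued fraction. a₀ = ⌊√39⌋ = 6; iterate m_{k+1} = d_k·a_k − m_k, d_{k+1} = (39 − m_{k+1}²)/d_k, a_{k+1} = ⌊(a₀ + m_{k+1})/d_{k+1}⌋ (starting m₀ = 0, d₀ = 1), with convergents p_k = a_k·p_{k-1} + p_{k-2}, q_k = a_k·q_{k-1} + q_{k-2} (p₋₁ = 1, q₋₁ = 0):
  k = 0: a₀ = 6; p₀/q₀ = 6/1; p₀² − 39·q₀² = 36 − 39 = -3.
  k = 1: m = 6, d = 3, a = ⌊(6 + 6)/3⌋ = 4; p/q = (4·6 + 1)/(4·1 + 0) = 25/4; p² − 39·q² = 625 − 624 = 1.
  The first convergent with p² − 39·q² = 1 gives the fundamental solution (x₁, y₁) = (25, 4).
Step 2: Apply the recurrence (x_{n+1}, y_{n+1}) = (x₁x_n + 39y₁y_n, x₁y_n + y₁x_n) repeatedly.
  From (x_1, y_1) = (25, 4): x_2 = 25·25 + 39·4·4 = 1249; y_2 = 25·4 + 4·25 = 200.
  From (x_2, y_2) = (1249, 200): x_3 = 25·1249 + 39·4·200 = 62425; y_3 = 25·200 + 4·1249 = 9996.
  From (x_3, y_3) = (62425, 9996): x_4 = 25·62425 + 39·4·9996 = 3120001; y_4 = 25·9996 + 4·62425 = 499600.
Step 3: Verify x_4² - 39·y_4² = 9734406240001 - 9734406240000 = 1 (should be 1). ✓

(x_1, y_1) = (25, 4); (x_4, y_4) = (3120001, 499600).


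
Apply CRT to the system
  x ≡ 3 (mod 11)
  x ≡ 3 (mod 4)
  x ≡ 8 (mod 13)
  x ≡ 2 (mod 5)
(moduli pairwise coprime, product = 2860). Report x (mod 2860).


Product of moduli M = 11 · 4 · 13 · 5 = 2860.
Merge one congruence at a time:
  Start: x ≡ 3 (mod 11).
  Combine with x ≡ 3 (mod 4); new modulus lcm = 44.
    Write x = 3 + 11·t and substitute into x ≡ 3 (mod 4): 11·t ≡ 3 − 3 = 0 (mod 4).
    Reduce coefficients mod 4: 3·t ≡ 0 (mod 4).
    The inverse of 3 mod 4 is 3 (since 3·3 = 9 = 2·4 + 1), so t ≡ 3·0 = 0 ≡ 0 (mod 4).
    Then x = 3 + 11·0 = 3, valid modulo lcm(11, 4) = 44: x ≡ 3 (mod 44).
  Combine with x ≡ 8 (mod 13); new modulus lcm = 572.
    Write x = 3 + 44·t and substitute into x ≡ 8 (mod 13): 44·t ≡ 8 − 3 = 5 (mod 13).
    Reduce coefficients mod 13: 5·t ≡ 5 (mod 13).
    The inverse of 5 mod 13 is 8 (since 5·8 = 40 = 3·13 + 1), so t ≡ 8·5 = 40 ≡ 1 (mod 13).
    Then x = 3 + 44·1 = 47, valid modulo lcm(44, 13) = 572: x ≡ 47 (mod 572).
  Combine with x ≡ 2 (mod 5); new modulus lcm = 2860.
    Write x = 47 + 572·t and substitute into x ≡ 2 (mod 5): 572·t ≡ 2 − 47 = -45 (mod 5).
    Reduce coefficients mod 5: 2·t ≡ 0 (mod 5).
    The inverse of 2 mod 5 is 3 (since 2·3 = 6 = 1·5 + 1), so t ≡ 3·0 = 0 ≡ 0 (mod 5).
    Then x = 47 + 572·0 = 47, valid modulo lcm(572, 5) = 2860: x ≡ 47 (mod 2860).
Verify against each original: 47 mod 11 = 3, 47 mod 4 = 3, 47 mod 13 = 8, 47 mod 5 = 2.

x ≡ 47 (mod 2860).


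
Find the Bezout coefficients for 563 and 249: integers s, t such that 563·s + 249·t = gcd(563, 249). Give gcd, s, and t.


Euclidean algorithm on (563, 249) — divide until remainder is 0:
  563 = 2 · 249 + 65
  249 = 3 · 65 + 54
  65 = 1 · 54 + 11
  54 = 4 · 11 + 10
  11 = 1 · 10 + 1
  10 = 10 · 1 + 0
gcd(563, 249) = 1.
Track Bezout coefficients alongside the remainders: start with r₀ = 563 = a·1 + b·0 (s = 1, t = 0) and r₁ = 249 = a·0 + b·1 (s = 0, t = 1); each new remainder r_{k+1} = r_{k-1} − q_k·r_k inherits s_{k+1} = s_{k-1} − q_k·s_k, t_{k+1} = t_{k-1} − q_k·t_k, so r_k = a·s_k + b·t_k at every step:
  q = 2: r = 65, s = 1 − 2·0 = 1, t = 0 − 2·1 = -2  (check: 563·1 + 249·(-2) = 65)
  q = 3: r = 54, s = 0 − 3·1 = -3, t = 1 − 3·(-2) = 7  (check: 563·(-3) + 249·7 = 54)
  q = 1: r = 11, s = 1 − 1·(-3) = 4, t = -2 − 1·7 = -9  (check: 563·4 + 249·(-9) = 11)
  q = 4: r = 10, s = -3 − 4·4 = -19, t = 7 − 4·(-9) = 43  (check: 563·(-19) + 249·43 = 10)
  q = 1: r = 1, s = 4 − 1·(-19) = 23, t = -9 − 1·43 = -52  (check: 563·23 + 249·(-52) = 1)
The row with r = 1 (the gcd) gives the Bezout coefficients s = 23, t = -52.
Result: 563 · (23) + 249 · (-52) = 1.

gcd(563, 249) = 1; s = 23, t = -52 (check: 563·23 + 249·(-52) = 1).


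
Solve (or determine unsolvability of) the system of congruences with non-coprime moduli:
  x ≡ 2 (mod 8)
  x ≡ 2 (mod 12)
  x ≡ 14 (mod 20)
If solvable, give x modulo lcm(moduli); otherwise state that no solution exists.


Moduli 8, 12, 20 are not pairwise coprime, so CRT works modulo lcm(m_i) when all pairwise compatibility conditions hold.
Pairwise compatibility: gcd(m_i, m_j) must divide a_i - a_j for every pair.
Merge one congruence at a time:
  Start: x ≡ 2 (mod 8).
  Combine with x ≡ 2 (mod 12): gcd(8, 12) = 4; 2 - 2 = 0, which IS divisible by 4, so compatible.
    Write x = 2 + 8·t and substitute into x ≡ 2 (mod 12): 8·t ≡ 2 − 2 = 0 (mod 12).
    Divide the congruence (and modulus) by g = 4: 2·t ≡ 0 (mod 3).
    The inverse of 2 mod 3 is 2 (since 2·2 = 4 = 1·3 + 1), so t ≡ 2·0 = 0 ≡ 0 (mod 3).
    Then x = 2 + 8·0 = 2, valid modulo lcm(8, 12) = 24: x ≡ 2 (mod 24).
  Combine with x ≡ 14 (mod 20): gcd(24, 20) = 4; 14 - 2 = 12, which IS divisible by 4, so compatible.
    Write x = 2 + 24·t and substitute into x ≡ 14 (mod 20): 24·t ≡ 14 − 2 = 12 (mod 20).
    Divide the congruence (and modulus) by g = 4: 6·t ≡ 3 (mod 5).
    Reduce coefficients mod 5: 1·t ≡ 3 (mod 5).
    So t ≡ 3 (mod 5).
    Then x = 2 + 24·3 = 74, valid modulo lcm(24, 20) = 120: x ≡ 74 (mod 120).
Verify: 74 mod 8 = 2, 74 mod 12 = 2, 74 mod 20 = 14.

x ≡ 74 (mod 120).


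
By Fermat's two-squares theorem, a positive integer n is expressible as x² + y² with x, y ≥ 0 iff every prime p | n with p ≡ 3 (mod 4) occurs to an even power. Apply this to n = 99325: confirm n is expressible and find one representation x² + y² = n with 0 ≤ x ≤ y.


Step 1: Factor n = 99325 = 5^2 · 29 · 137.
Step 2: Check the mod-4 condition on each prime factor: 5 ≡ 1 (mod 4), exponent 2; 29 ≡ 1 (mod 4), exponent 1; 137 ≡ 1 (mod 4), exponent 1.
All primes ≡ 3 (mod 4) appear to even exponent (or don't appear), so by the two-squares theorem n IS expressible as a sum of two squares.
Step 3: Build a representation. Group n = k² · m with k = 5 and m = 29 · 137 = 3973 (a product of primes ≡ 1 (mod 4)); a representation of m scales to one of n via (k·x)² + (k·y)² = k²(x² + y²). Each prime p ≡ 1 (mod 4) is itself a sum of two squares; find a² by testing p − a² for a perfect square:
  29: 29 − 1² = 28, 29 − 2² = 25 = 5² ⇒ 29 = 2² + 5².
  137: 137 − 1² = 136, 137 − 2² = 133, 137 − 3² = 128, 137 − 4² = 121 = 11² ⇒ 137 = 4² + 11².
  Combine using the Brahmagupta–Fibonacci identity (a² + b²)(c² + d²) = (ac − bd)² + (ad + bc)² = (ac + bd)² + (ad − bc)²:
  29 · 137 = 3973: from (2² + 5²)(4² + 11²), take (2·4 − 5·11, 2·11 + 5·4) = (8 − 55, 22 + 20) = (-47, 42); dropping signs (only squares matter) gives (47, 42); check 47² + 42² = 2209 + 1764 = 3973 ✓.
  Scale by k = 5: (5·47, 5·42) = (235, 210).
Step 4: Order so x ≤ y and verify: 210² + 235² = 44100 + 55225 = 99325 = n. ✓

n = 99325 = 210² + 235² (one valid representation with x ≤ y).


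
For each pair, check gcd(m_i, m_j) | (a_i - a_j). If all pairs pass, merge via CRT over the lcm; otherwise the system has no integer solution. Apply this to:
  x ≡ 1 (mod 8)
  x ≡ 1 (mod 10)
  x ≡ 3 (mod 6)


Moduli 8, 10, 6 are not pairwise coprime, so CRT works modulo lcm(m_i) when all pairwise compatibility conditions hold.
Pairwise compatibility: gcd(m_i, m_j) must divide a_i - a_j for every pair.
Merge one congruence at a time:
  Start: x ≡ 1 (mod 8).
  Combine with x ≡ 1 (mod 10): gcd(8, 10) = 2; 1 - 1 = 0, which IS divisible by 2, so compatible.
    Write x = 1 + 8·t and substitute into x ≡ 1 (mod 10): 8·t ≡ 1 − 1 = 0 (mod 10).
    Divide the congruence (and modulus) by g = 2: 4·t ≡ 0 (mod 5).
    The inverse of 4 mod 5 is 4 (since 4·4 = 16 = 3·5 + 1), so t ≡ 4·0 = 0 ≡ 0 (mod 5).
    Then x = 1 + 8·0 = 1, valid modulo lcm(8, 10) = 40: x ≡ 1 (mod 40).
  Combine with x ≡ 3 (mod 6): gcd(40, 6) = 2; 3 - 1 = 2, which IS divisible by 2, so compatible.
    Write x = 1 + 40·t and substitute into x ≡ 3 (mod 6): 40·t ≡ 3 − 1 = 2 (mod 6).
    Divide the congruence (and modulus) by g = 2: 20·t ≡ 1 (mod 3).
    Reduce coefficients mod 3: 2·t ≡ 1 (mod 3).
    The inverse of 2 mod 3 is 2 (since 2·2 = 4 = 1·3 + 1), so t ≡ 2·1 = 2 ≡ 2 (mod 3).
    Then x = 1 + 40·2 = 81, valid modulo lcm(40, 6) = 120: x ≡ 81 (mod 120).
Verify: 81 mod 8 = 1, 81 mod 10 = 1, 81 mod 6 = 3.

x ≡ 81 (mod 120).


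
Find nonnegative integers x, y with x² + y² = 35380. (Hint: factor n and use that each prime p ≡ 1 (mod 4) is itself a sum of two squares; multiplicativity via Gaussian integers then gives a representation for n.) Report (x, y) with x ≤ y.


Step 1: Factor n = 35380 = 2^2 · 5 · 29 · 61.
Step 2: Check the mod-4 condition on each prime factor: 2 = 2 (special); 5 ≡ 1 (mod 4), exponent 1; 29 ≡ 1 (mod 4), exponent 1; 61 ≡ 1 (mod 4), exponent 1.
All primes ≡ 3 (mod 4) appear to even exponent (or don't appear), so by the two-squares theorem n IS expressible as a sum of two squares.
Step 3: Build a representation. Group n = k² · m with k = 2 and m = 5 · 29 · 61 = 8845 (a product of primes ≡ 1 (mod 4)); a representation of m scales to one of n via (k·x)² + (k·y)² = k²(x² + y²). Each prime p ≡ 1 (mod 4) is itself a sum of two squares; find a² by testing p − a² for a perfect square:
  5: 5 − 1² = 4 = 2² ⇒ 5 = 1² + 2².
  29: 29 − 1² = 28, 29 − 2² = 25 = 5² ⇒ 29 = 2² + 5².
  61: 61 − 1² = 60, 61 − 2² = 57, 61 − 3² = 52, 61 − 4² = 45, 61 − 5² = 36 = 6² ⇒ 61 = 5² + 6².
  Combine using the Brahmagupta–Fibonacci identity (a² + b²)(c² + d²) = (ac − bd)² + (ad + bc)² = (ac + bd)² + (ad − bc)²:
  5 · 29 = 145: from (1² + 2²)(2² + 5²), take (1·2 − 2·5, 1·5 + 2·2) = (2 − 10, 5 + 4) = (-8, 9); dropping signs (only squares matter) gives (8, 9); check 8² + 9² = 64 + 81 = 145 ✓.
  145 · 61 = 8845: from (8² + 9²)(5² + 6²), take (8·5 − 9·6, 8·6 + 9·5) = (40 − 54, 48 + 45) = (-14, 93); dropping signs (only squares matter) gives (14, 93); check 14² + 93² = 196 + 8649 = 8845 ✓.
  Scale by k = 2: (2·14, 2·93) = (28, 186).
Step 4: Order so x ≤ y and verify: 28² + 186² = 784 + 34596 = 35380 = n. ✓

n = 35380 = 28² + 186² (one valid representation with x ≤ y).


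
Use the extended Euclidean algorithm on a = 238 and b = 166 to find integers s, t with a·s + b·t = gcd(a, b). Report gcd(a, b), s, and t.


Euclidean algorithm on (238, 166) — divide until remainder is 0:
  238 = 1 · 166 + 72
  166 = 2 · 72 + 22
  72 = 3 · 22 + 6
  22 = 3 · 6 + 4
  6 = 1 · 4 + 2
  4 = 2 · 2 + 0
gcd(238, 166) = 2.
Track Bezout coefficients alongside the remainders: start with r₀ = 238 = a·1 + b·0 (s = 1, t = 0) and r₁ = 166 = a·0 + b·1 (s = 0, t = 1); each new remainder r_{k+1} = r_{k-1} − q_k·r_k inherits s_{k+1} = s_{k-1} − q_k·s_k, t_{k+1} = t_{k-1} − q_k·t_k, so r_k = a·s_k + b·t_k at every step:
  q = 1: r = 72, s = 1 − 1·0 = 1, t = 0 − 1·1 = -1  (check: 238·1 + 166·(-1) = 72)
  q = 2: r = 22, s = 0 − 2·1 = -2, t = 1 − 2·(-1) = 3  (check: 238·(-2) + 166·3 = 22)
  q = 3: r = 6, s = 1 − 3·(-2) = 7, t = -1 − 3·3 = -10  (check: 238·7 + 166·(-10) = 6)
  q = 3: r = 4, s = -2 − 3·7 = -23, t = 3 − 3·(-10) = 33  (check: 238·(-23) + 166·33 = 4)
  q = 1: r = 2, s = 7 − 1·(-23) = 30, t = -10 − 1·33 = -43  (check: 238·30 + 166·(-43) = 2)
The row with r = 2 (the gcd) gives the Bezout coefficients s = 30, t = -43.
Result: 238 · (30) + 166 · (-43) = 2.

gcd(238, 166) = 2; s = 30, t = -43 (check: 238·30 + 166·(-43) = 2).


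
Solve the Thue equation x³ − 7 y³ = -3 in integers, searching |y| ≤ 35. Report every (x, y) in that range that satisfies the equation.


The equation is x³ - 7y³ = -3. For fixed y, x³ = 7·y³ − 3, so a solution requires the RHS to be a perfect cube.
Strategy: iterate y from -35 to 35, compute RHS = 7·y³ − 3, and check whether it is a (positive or negative) perfect cube.
Check small values of y:
  y = 0: RHS = -3 is not a perfect cube.
  y = 1: RHS = 4 is not a perfect cube.
  y = -1: RHS = -10 is not a perfect cube.
  y = 2: RHS = 53 is not a perfect cube.
  y = -2: RHS = -59 is not a perfect cube.
  y = 3: RHS = 186 is not a perfect cube.
  y = -3: RHS = -192 is not a perfect cube.
Continuing the search up to |y| = 35 finds no solutions either.
No (x, y) in the scanned range satisfies the equation.

No integer solutions with |y| ≤ 35.


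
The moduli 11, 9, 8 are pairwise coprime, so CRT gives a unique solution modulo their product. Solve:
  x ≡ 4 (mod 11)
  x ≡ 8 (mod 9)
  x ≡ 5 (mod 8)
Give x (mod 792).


Moduli 11, 9, 8 are pairwise coprime; by CRT there is a unique solution modulo M = 11 · 9 · 8 = 792.
Solve pairwise, accumulating the modulus:
  Start with x ≡ 4 (mod 11).
  Combine with x ≡ 8 (mod 9): since gcd(11, 9) = 1, we get a unique residue mod 99.
    Write x = 4 + 11·t and substitute into x ≡ 8 (mod 9): 11·t ≡ 8 − 4 = 4 (mod 9).
    Reduce coefficients mod 9: 2·t ≡ 4 (mod 9).
    The inverse of 2 mod 9 is 5 (since 2·5 = 10 = 1·9 + 1), so t ≡ 5·4 = 20 ≡ 2 (mod 9).
    Then x = 4 + 11·2 = 26, valid modulo lcm(11, 9) = 99: x ≡ 26 (mod 99).
  Combine with x ≡ 5 (mod 8): since gcd(99, 8) = 1, we get a unique residue mod 792.
    Write x = 26 + 99·t and substitute into x ≡ 5 (mod 8): 99·t ≡ 5 − 26 = -21 (mod 8).
    Reduce coefficients mod 8: 3·t ≡ 3 (mod 8).
    The inverse of 3 mod 8 is 3 (since 3·3 = 9 = 1·8 + 1), so t ≡ 3·3 = 9 ≡ 1 (mod 8).
    Then x = 26 + 99·1 = 125, valid modulo lcm(99, 8) = 792: x ≡ 125 (mod 792).
Verify: 125 mod 11 = 4 ✓, 125 mod 9 = 8 ✓, 125 mod 8 = 5 ✓.

x ≡ 125 (mod 792).
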